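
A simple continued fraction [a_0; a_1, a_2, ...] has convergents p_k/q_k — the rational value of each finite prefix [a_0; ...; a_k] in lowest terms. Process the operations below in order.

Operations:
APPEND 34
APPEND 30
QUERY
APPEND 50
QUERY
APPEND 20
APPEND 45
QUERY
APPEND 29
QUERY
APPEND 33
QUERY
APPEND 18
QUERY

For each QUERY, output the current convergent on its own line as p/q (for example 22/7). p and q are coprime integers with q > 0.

1021/30
51084/1501
46072629/1353751
1337128942/39288829
44171327715/1297885108
796421027812/23401220773

APPEND 34: p_0 = 34·1 + 0 = 34, q_0 = 34·0 + 1 = 1 → 34/1
APPEND 30: p_1 = 30·34 + 1 = 1021, q_1 = 30·1 + 0 = 30 → 1021/30
APPEND 50: p_2 = 50·1021 + 34 = 51084, q_2 = 50·30 + 1 = 1501 → 51084/1501
APPEND 20: p_3 = 20·51084 + 1021 = 1022701, q_3 = 20·1501 + 30 = 30050 → 1022701/30050
APPEND 45: p_4 = 45·1022701 + 51084 = 46072629, q_4 = 45·30050 + 1501 = 1353751 → 46072629/1353751
APPEND 29: p_5 = 29·46072629 + 1022701 = 1337128942, q_5 = 29·1353751 + 30050 = 39288829 → 1337128942/39288829
APPEND 33: p_6 = 33·1337128942 + 46072629 = 44171327715, q_6 = 33·39288829 + 1353751 = 1297885108 → 44171327715/1297885108
APPEND 18: p_7 = 18·44171327715 + 1337128942 = 796421027812, q_7 = 18·1297885108 + 39288829 = 23401220773 → 796421027812/23401220773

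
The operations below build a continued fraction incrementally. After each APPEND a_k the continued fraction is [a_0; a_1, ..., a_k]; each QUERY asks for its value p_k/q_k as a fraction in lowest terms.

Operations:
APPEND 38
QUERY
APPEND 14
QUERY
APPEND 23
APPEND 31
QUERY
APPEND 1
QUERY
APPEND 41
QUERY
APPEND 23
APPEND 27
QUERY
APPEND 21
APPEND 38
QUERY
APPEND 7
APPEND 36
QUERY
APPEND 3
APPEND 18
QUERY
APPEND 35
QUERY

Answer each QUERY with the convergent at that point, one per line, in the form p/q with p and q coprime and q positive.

APPEND 38: p_0 = 38·1 + 0 = 38, q_0 = 38·0 + 1 = 1 → 38/1
APPEND 14: p_1 = 14·38 + 1 = 533, q_1 = 14·1 + 0 = 14 → 533/14
APPEND 23: p_2 = 23·533 + 38 = 12297, q_2 = 23·14 + 1 = 323 → 12297/323
APPEND 31: p_3 = 31·12297 + 533 = 381740, q_3 = 31·323 + 14 = 10027 → 381740/10027
APPEND 1: p_4 = 1·381740 + 12297 = 394037, q_4 = 1·10027 + 323 = 10350 → 394037/10350
APPEND 41: p_5 = 41·394037 + 381740 = 16537257, q_5 = 41·10350 + 10027 = 434377 → 16537257/434377
APPEND 23: p_6 = 23·16537257 + 394037 = 380750948, q_6 = 23·434377 + 10350 = 10001021 → 380750948/10001021
APPEND 27: p_7 = 27·380750948 + 16537257 = 10296812853, q_7 = 27·10001021 + 434377 = 270461944 → 10296812853/270461944
APPEND 21: p_8 = 21·10296812853 + 380750948 = 216613820861, q_8 = 21·270461944 + 10001021 = 5689701845 → 216613820861/5689701845
APPEND 38: p_9 = 38·216613820861 + 10296812853 = 8241622005571, q_9 = 38·5689701845 + 270461944 = 216479132054 → 8241622005571/216479132054
APPEND 7: p_10 = 7·8241622005571 + 216613820861 = 57907967859858, q_10 = 7·216479132054 + 5689701845 = 1521043626223 → 57907967859858/1521043626223
APPEND 36: p_11 = 36·57907967859858 + 8241622005571 = 2092928464960459, q_11 = 36·1521043626223 + 216479132054 = 54974049676082 → 2092928464960459/54974049676082
APPEND 3: p_12 = 3·2092928464960459 + 57907967859858 = 6336693362741235, q_12 = 3·54974049676082 + 1521043626223 = 166443192654469 → 6336693362741235/166443192654469
APPEND 18: p_13 = 18·6336693362741235 + 2092928464960459 = 116153408994302689, q_13 = 18·166443192654469 + 54974049676082 = 3050951517456524 → 116153408994302689/3050951517456524
APPEND 35: p_14 = 35·116153408994302689 + 6336693362741235 = 4071706008163335350, q_14 = 35·3050951517456524 + 166443192654469 = 106949746303632809 → 4071706008163335350/106949746303632809

38/1
533/14
381740/10027
394037/10350
16537257/434377
10296812853/270461944
8241622005571/216479132054
2092928464960459/54974049676082
116153408994302689/3050951517456524
4071706008163335350/106949746303632809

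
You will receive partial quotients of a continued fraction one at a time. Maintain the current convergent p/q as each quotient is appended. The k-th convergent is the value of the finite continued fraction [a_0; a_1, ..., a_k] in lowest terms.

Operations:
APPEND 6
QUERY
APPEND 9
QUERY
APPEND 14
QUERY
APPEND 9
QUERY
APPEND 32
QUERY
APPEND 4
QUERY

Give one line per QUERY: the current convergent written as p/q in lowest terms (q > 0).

APPEND 6: p_0 = 6·1 + 0 = 6, q_0 = 6·0 + 1 = 1 → 6/1
APPEND 9: p_1 = 9·6 + 1 = 55, q_1 = 9·1 + 0 = 9 → 55/9
APPEND 14: p_2 = 14·55 + 6 = 776, q_2 = 14·9 + 1 = 127 → 776/127
APPEND 9: p_3 = 9·776 + 55 = 7039, q_3 = 9·127 + 9 = 1152 → 7039/1152
APPEND 32: p_4 = 32·7039 + 776 = 226024, q_4 = 32·1152 + 127 = 36991 → 226024/36991
APPEND 4: p_5 = 4·226024 + 7039 = 911135, q_5 = 4·36991 + 1152 = 149116 → 911135/149116

6/1
55/9
776/127
7039/1152
226024/36991
911135/149116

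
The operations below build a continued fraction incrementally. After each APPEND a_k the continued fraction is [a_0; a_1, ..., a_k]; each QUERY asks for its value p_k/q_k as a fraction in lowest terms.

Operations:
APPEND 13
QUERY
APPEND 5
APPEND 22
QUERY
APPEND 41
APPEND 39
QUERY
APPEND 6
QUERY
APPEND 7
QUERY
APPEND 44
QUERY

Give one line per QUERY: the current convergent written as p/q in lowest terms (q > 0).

APPEND 13: p_0 = 13·1 + 0 = 13, q_0 = 13·0 + 1 = 1 → 13/1
APPEND 5: p_1 = 5·13 + 1 = 66, q_1 = 5·1 + 0 = 5 → 66/5
APPEND 22: p_2 = 22·66 + 13 = 1465, q_2 = 22·5 + 1 = 111 → 1465/111
APPEND 41: p_3 = 41·1465 + 66 = 60131, q_3 = 41·111 + 5 = 4556 → 60131/4556
APPEND 39: p_4 = 39·60131 + 1465 = 2346574, q_4 = 39·4556 + 111 = 177795 → 2346574/177795
APPEND 6: p_5 = 6·2346574 + 60131 = 14139575, q_5 = 6·177795 + 4556 = 1071326 → 14139575/1071326
APPEND 7: p_6 = 7·14139575 + 2346574 = 101323599, q_6 = 7·1071326 + 177795 = 7677077 → 101323599/7677077
APPEND 44: p_7 = 44·101323599 + 14139575 = 4472377931, q_7 = 44·7677077 + 1071326 = 338862714 → 4472377931/338862714

13/1
1465/111
2346574/177795
14139575/1071326
101323599/7677077
4472377931/338862714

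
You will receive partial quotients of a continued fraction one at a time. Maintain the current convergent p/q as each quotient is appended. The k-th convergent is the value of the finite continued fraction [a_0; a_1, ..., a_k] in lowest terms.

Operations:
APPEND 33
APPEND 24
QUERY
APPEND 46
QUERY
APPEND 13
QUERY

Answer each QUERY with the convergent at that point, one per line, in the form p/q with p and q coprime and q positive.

APPEND 33: p_0 = 33·1 + 0 = 33, q_0 = 33·0 + 1 = 1 → 33/1
APPEND 24: p_1 = 24·33 + 1 = 793, q_1 = 24·1 + 0 = 24 → 793/24
APPEND 46: p_2 = 46·793 + 33 = 36511, q_2 = 46·24 + 1 = 1105 → 36511/1105
APPEND 13: p_3 = 13·36511 + 793 = 475436, q_3 = 13·1105 + 24 = 14389 → 475436/14389

793/24
36511/1105
475436/14389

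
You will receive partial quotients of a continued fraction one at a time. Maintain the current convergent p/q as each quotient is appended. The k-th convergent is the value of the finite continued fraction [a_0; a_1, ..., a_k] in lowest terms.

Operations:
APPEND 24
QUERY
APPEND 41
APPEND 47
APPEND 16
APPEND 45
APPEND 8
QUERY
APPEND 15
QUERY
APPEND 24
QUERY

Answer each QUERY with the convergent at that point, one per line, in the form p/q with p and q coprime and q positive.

APPEND 24: p_0 = 24·1 + 0 = 24, q_0 = 24·0 + 1 = 1 → 24/1
APPEND 41: p_1 = 41·24 + 1 = 985, q_1 = 41·1 + 0 = 41 → 985/41
APPEND 47: p_2 = 47·985 + 24 = 46319, q_2 = 47·41 + 1 = 1928 → 46319/1928
APPEND 16: p_3 = 16·46319 + 985 = 742089, q_3 = 16·1928 + 41 = 30889 → 742089/30889
APPEND 45: p_4 = 45·742089 + 46319 = 33440324, q_4 = 45·30889 + 1928 = 1391933 → 33440324/1391933
APPEND 8: p_5 = 8·33440324 + 742089 = 268264681, q_5 = 8·1391933 + 30889 = 11166353 → 268264681/11166353
APPEND 15: p_6 = 15·268264681 + 33440324 = 4057410539, q_6 = 15·11166353 + 1391933 = 168887228 → 4057410539/168887228
APPEND 24: p_7 = 24·4057410539 + 268264681 = 97646117617, q_7 = 24·168887228 + 11166353 = 4064459825 → 97646117617/4064459825

24/1
268264681/11166353
4057410539/168887228
97646117617/4064459825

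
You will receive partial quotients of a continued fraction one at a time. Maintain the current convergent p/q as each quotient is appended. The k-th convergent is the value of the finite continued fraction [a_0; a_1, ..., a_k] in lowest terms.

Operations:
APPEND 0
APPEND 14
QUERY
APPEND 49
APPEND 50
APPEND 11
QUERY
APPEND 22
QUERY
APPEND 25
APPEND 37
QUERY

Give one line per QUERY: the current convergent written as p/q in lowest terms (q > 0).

APPEND 0: p_0 = 0·1 + 0 = 0, q_0 = 0·0 + 1 = 1 → 0/1
APPEND 14: p_1 = 14·0 + 1 = 1, q_1 = 14·1 + 0 = 14 → 1/14
APPEND 49: p_2 = 49·1 + 0 = 49, q_2 = 49·14 + 1 = 687 → 49/687
APPEND 50: p_3 = 50·49 + 1 = 2451, q_3 = 50·687 + 14 = 34364 → 2451/34364
APPEND 11: p_4 = 11·2451 + 49 = 27010, q_4 = 11·34364 + 687 = 378691 → 27010/378691
APPEND 22: p_5 = 22·27010 + 2451 = 596671, q_5 = 22·378691 + 34364 = 8365566 → 596671/8365566
APPEND 25: p_6 = 25·596671 + 27010 = 14943785, q_6 = 25·8365566 + 378691 = 209517841 → 14943785/209517841
APPEND 37: p_7 = 37·14943785 + 596671 = 553516716, q_7 = 37·209517841 + 8365566 = 7760525683 → 553516716/7760525683

1/14
27010/378691
596671/8365566
553516716/7760525683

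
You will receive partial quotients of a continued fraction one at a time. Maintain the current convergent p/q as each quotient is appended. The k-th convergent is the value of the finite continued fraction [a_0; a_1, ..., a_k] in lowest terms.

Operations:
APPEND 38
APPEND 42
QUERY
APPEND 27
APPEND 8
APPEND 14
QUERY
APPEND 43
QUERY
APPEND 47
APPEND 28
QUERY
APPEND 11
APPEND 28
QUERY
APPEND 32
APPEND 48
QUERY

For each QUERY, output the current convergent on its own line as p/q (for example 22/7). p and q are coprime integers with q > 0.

1597/42
4899099/128843
211008110/5549371
278034855642/7312129211
86190594240910/2266754506039
132622222021510558/3487875005570791

APPEND 38: p_0 = 38·1 + 0 = 38, q_0 = 38·0 + 1 = 1 → 38/1
APPEND 42: p_1 = 42·38 + 1 = 1597, q_1 = 42·1 + 0 = 42 → 1597/42
APPEND 27: p_2 = 27·1597 + 38 = 43157, q_2 = 27·42 + 1 = 1135 → 43157/1135
APPEND 8: p_3 = 8·43157 + 1597 = 346853, q_3 = 8·1135 + 42 = 9122 → 346853/9122
APPEND 14: p_4 = 14·346853 + 43157 = 4899099, q_4 = 14·9122 + 1135 = 128843 → 4899099/128843
APPEND 43: p_5 = 43·4899099 + 346853 = 211008110, q_5 = 43·128843 + 9122 = 5549371 → 211008110/5549371
APPEND 47: p_6 = 47·211008110 + 4899099 = 9922280269, q_6 = 47·5549371 + 128843 = 260949280 → 9922280269/260949280
APPEND 28: p_7 = 28·9922280269 + 211008110 = 278034855642, q_7 = 28·260949280 + 5549371 = 7312129211 → 278034855642/7312129211
APPEND 11: p_8 = 11·278034855642 + 9922280269 = 3068305692331, q_8 = 11·7312129211 + 260949280 = 80694370601 → 3068305692331/80694370601
APPEND 28: p_9 = 28·3068305692331 + 278034855642 = 86190594240910, q_9 = 28·80694370601 + 7312129211 = 2266754506039 → 86190594240910/2266754506039
APPEND 32: p_10 = 32·86190594240910 + 3068305692331 = 2761167321401451, q_10 = 32·2266754506039 + 80694370601 = 72616838563849 → 2761167321401451/72616838563849
APPEND 48: p_11 = 48·2761167321401451 + 86190594240910 = 132622222021510558, q_11 = 48·72616838563849 + 2266754506039 = 3487875005570791 → 132622222021510558/3487875005570791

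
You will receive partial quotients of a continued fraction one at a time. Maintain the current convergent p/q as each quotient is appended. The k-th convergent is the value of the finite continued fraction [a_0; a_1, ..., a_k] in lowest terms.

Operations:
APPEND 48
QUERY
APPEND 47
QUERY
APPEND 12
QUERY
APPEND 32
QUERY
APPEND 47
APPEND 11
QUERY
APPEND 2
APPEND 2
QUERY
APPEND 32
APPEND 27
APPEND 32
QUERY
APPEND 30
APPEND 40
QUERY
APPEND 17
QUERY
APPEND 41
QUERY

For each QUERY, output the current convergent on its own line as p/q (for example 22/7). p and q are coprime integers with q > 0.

APPEND 48: p_0 = 48·1 + 0 = 48, q_0 = 48·0 + 1 = 1 → 48/1
APPEND 47: p_1 = 47·48 + 1 = 2257, q_1 = 47·1 + 0 = 47 → 2257/47
APPEND 12: p_2 = 12·2257 + 48 = 27132, q_2 = 12·47 + 1 = 565 → 27132/565
APPEND 32: p_3 = 32·27132 + 2257 = 870481, q_3 = 32·565 + 47 = 18127 → 870481/18127
APPEND 47: p_4 = 47·870481 + 27132 = 40939739, q_4 = 47·18127 + 565 = 852534 → 40939739/852534
APPEND 11: p_5 = 11·40939739 + 870481 = 451207610, q_5 = 11·852534 + 18127 = 9396001 → 451207610/9396001
APPEND 2: p_6 = 2·451207610 + 40939739 = 943354959, q_6 = 2·9396001 + 852534 = 19644536 → 943354959/19644536
APPEND 2: p_7 = 2·943354959 + 451207610 = 2337917528, q_7 = 2·19644536 + 9396001 = 48685073 → 2337917528/48685073
APPEND 32: p_8 = 32·2337917528 + 943354959 = 75756715855, q_8 = 32·48685073 + 19644536 = 1577566872 → 75756715855/1577566872
APPEND 27: p_9 = 27·75756715855 + 2337917528 = 2047769245613, q_9 = 27·1577566872 + 48685073 = 42642990617 → 2047769245613/42642990617
APPEND 32: p_10 = 32·2047769245613 + 75756715855 = 65604372575471, q_10 = 32·42642990617 + 1577566872 = 1366153266616 → 65604372575471/1366153266616
APPEND 30: p_11 = 30·65604372575471 + 2047769245613 = 1970178946509743, q_11 = 30·1366153266616 + 42642990617 = 41027240989097 → 1970178946509743/41027240989097
APPEND 40: p_12 = 40·1970178946509743 + 65604372575471 = 78872762232965191, q_12 = 40·41027240989097 + 1366153266616 = 1642455792830496 → 78872762232965191/1642455792830496
APPEND 17: p_13 = 17·78872762232965191 + 1970178946509743 = 1342807136906917990, q_13 = 17·1642455792830496 + 41027240989097 = 27962775719107529 → 1342807136906917990/27962775719107529
APPEND 41: p_14 = 41·1342807136906917990 + 78872762232965191 = 55133965375416602781, q_14 = 41·27962775719107529 + 1642455792830496 = 1148116260276239185 → 55133965375416602781/1148116260276239185

48/1
2257/47
27132/565
870481/18127
451207610/9396001
2337917528/48685073
65604372575471/1366153266616
78872762232965191/1642455792830496
1342807136906917990/27962775719107529
55133965375416602781/1148116260276239185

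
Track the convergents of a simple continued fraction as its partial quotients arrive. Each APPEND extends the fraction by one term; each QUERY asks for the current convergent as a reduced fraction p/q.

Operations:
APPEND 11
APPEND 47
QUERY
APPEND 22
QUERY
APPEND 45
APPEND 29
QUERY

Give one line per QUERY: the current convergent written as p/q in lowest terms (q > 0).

APPEND 11: p_0 = 11·1 + 0 = 11, q_0 = 11·0 + 1 = 1 → 11/1
APPEND 47: p_1 = 47·11 + 1 = 518, q_1 = 47·1 + 0 = 47 → 518/47
APPEND 22: p_2 = 22·518 + 11 = 11407, q_2 = 22·47 + 1 = 1035 → 11407/1035
APPEND 45: p_3 = 45·11407 + 518 = 513833, q_3 = 45·1035 + 47 = 46622 → 513833/46622
APPEND 29: p_4 = 29·513833 + 11407 = 14912564, q_4 = 29·46622 + 1035 = 1353073 → 14912564/1353073

518/47
11407/1035
14912564/1353073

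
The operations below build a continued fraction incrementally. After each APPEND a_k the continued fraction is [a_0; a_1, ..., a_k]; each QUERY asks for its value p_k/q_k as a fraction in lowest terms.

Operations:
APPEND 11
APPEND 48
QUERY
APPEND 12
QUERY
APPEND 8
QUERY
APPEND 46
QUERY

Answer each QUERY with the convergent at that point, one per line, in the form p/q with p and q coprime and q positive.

529/48
6359/577
51401/4664
2370805/215121

APPEND 11: p_0 = 11·1 + 0 = 11, q_0 = 11·0 + 1 = 1 → 11/1
APPEND 48: p_1 = 48·11 + 1 = 529, q_1 = 48·1 + 0 = 48 → 529/48
APPEND 12: p_2 = 12·529 + 11 = 6359, q_2 = 12·48 + 1 = 577 → 6359/577
APPEND 8: p_3 = 8·6359 + 529 = 51401, q_3 = 8·577 + 48 = 4664 → 51401/4664
APPEND 46: p_4 = 46·51401 + 6359 = 2370805, q_4 = 46·4664 + 577 = 215121 → 2370805/215121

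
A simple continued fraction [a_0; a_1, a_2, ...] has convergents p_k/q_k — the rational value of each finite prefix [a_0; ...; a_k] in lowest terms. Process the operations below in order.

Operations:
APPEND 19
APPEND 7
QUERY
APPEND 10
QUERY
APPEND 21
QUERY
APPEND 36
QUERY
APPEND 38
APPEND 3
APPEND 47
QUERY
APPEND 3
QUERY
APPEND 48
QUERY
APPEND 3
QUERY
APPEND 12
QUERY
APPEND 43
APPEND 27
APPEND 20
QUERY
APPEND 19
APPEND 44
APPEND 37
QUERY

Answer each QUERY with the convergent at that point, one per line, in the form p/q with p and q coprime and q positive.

134/7
1359/71
28673/1498
1033587/53999
5629885607/294129273
17008605345/888602198
822042942167/42947034777
2483137431846/129729706529
30619692124319/1599703513125
714261669081147963/37316080667321564
22191609771303017146524/1159384489201230176489

APPEND 19: p_0 = 19·1 + 0 = 19, q_0 = 19·0 + 1 = 1 → 19/1
APPEND 7: p_1 = 7·19 + 1 = 134, q_1 = 7·1 + 0 = 7 → 134/7
APPEND 10: p_2 = 10·134 + 19 = 1359, q_2 = 10·7 + 1 = 71 → 1359/71
APPEND 21: p_3 = 21·1359 + 134 = 28673, q_3 = 21·71 + 7 = 1498 → 28673/1498
APPEND 36: p_4 = 36·28673 + 1359 = 1033587, q_4 = 36·1498 + 71 = 53999 → 1033587/53999
APPEND 38: p_5 = 38·1033587 + 28673 = 39304979, q_5 = 38·53999 + 1498 = 2053460 → 39304979/2053460
APPEND 3: p_6 = 3·39304979 + 1033587 = 118948524, q_6 = 3·2053460 + 53999 = 6214379 → 118948524/6214379
APPEND 47: p_7 = 47·118948524 + 39304979 = 5629885607, q_7 = 47·6214379 + 2053460 = 294129273 → 5629885607/294129273
APPEND 3: p_8 = 3·5629885607 + 118948524 = 17008605345, q_8 = 3·294129273 + 6214379 = 888602198 → 17008605345/888602198
APPEND 48: p_9 = 48·17008605345 + 5629885607 = 822042942167, q_9 = 48·888602198 + 294129273 = 42947034777 → 822042942167/42947034777
APPEND 3: p_10 = 3·822042942167 + 17008605345 = 2483137431846, q_10 = 3·42947034777 + 888602198 = 129729706529 → 2483137431846/129729706529
APPEND 12: p_11 = 12·2483137431846 + 822042942167 = 30619692124319, q_11 = 12·129729706529 + 42947034777 = 1599703513125 → 30619692124319/1599703513125
APPEND 43: p_12 = 43·30619692124319 + 2483137431846 = 1319129898777563, q_12 = 43·1599703513125 + 129729706529 = 68916980770904 → 1319129898777563/68916980770904
APPEND 27: p_13 = 27·1319129898777563 + 30619692124319 = 35647126959118520, q_13 = 27·68916980770904 + 1599703513125 = 1862358184327533 → 35647126959118520/1862358184327533
APPEND 20: p_14 = 20·35647126959118520 + 1319129898777563 = 714261669081147963, q_14 = 20·1862358184327533 + 68916980770904 = 37316080667321564 → 714261669081147963/37316080667321564
APPEND 19: p_15 = 19·714261669081147963 + 35647126959118520 = 13606618839500929817, q_15 = 19·37316080667321564 + 1862358184327533 = 710867890863437249 → 13606618839500929817/710867890863437249
APPEND 44: p_16 = 44·13606618839500929817 + 714261669081147963 = 599405490607122059911, q_16 = 44·710867890863437249 + 37316080667321564 = 31315503278658560520 → 599405490607122059911/31315503278658560520
APPEND 37: p_17 = 37·599405490607122059911 + 13606618839500929817 = 22191609771303017146524, q_17 = 37·31315503278658560520 + 710867890863437249 = 1159384489201230176489 → 22191609771303017146524/1159384489201230176489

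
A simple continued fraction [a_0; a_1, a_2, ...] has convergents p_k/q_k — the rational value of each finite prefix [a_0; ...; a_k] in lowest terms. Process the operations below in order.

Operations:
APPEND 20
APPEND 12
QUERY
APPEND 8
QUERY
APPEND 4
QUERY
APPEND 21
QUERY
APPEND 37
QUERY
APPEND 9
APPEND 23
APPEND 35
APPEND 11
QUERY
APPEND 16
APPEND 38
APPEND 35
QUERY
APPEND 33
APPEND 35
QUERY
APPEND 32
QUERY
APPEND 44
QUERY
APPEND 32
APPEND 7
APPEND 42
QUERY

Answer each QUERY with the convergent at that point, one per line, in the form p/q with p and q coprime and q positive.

APPEND 20: p_0 = 20·1 + 0 = 20, q_0 = 20·0 + 1 = 1 → 20/1
APPEND 12: p_1 = 12·20 + 1 = 241, q_1 = 12·1 + 0 = 12 → 241/12
APPEND 8: p_2 = 8·241 + 20 = 1948, q_2 = 8·12 + 1 = 97 → 1948/97
APPEND 4: p_3 = 4·1948 + 241 = 8033, q_3 = 4·97 + 12 = 400 → 8033/400
APPEND 21: p_4 = 21·8033 + 1948 = 170641, q_4 = 21·400 + 97 = 8497 → 170641/8497
APPEND 37: p_5 = 37·170641 + 8033 = 6321750, q_5 = 37·8497 + 400 = 314789 → 6321750/314789
APPEND 9: p_6 = 9·6321750 + 170641 = 57066391, q_6 = 9·314789 + 8497 = 2841598 → 57066391/2841598
APPEND 23: p_7 = 23·57066391 + 6321750 = 1318848743, q_7 = 23·2841598 + 314789 = 65671543 → 1318848743/65671543
APPEND 35: p_8 = 35·1318848743 + 57066391 = 46216772396, q_8 = 35·65671543 + 2841598 = 2301345603 → 46216772396/2301345603
APPEND 11: p_9 = 11·46216772396 + 1318848743 = 509703345099, q_9 = 11·2301345603 + 65671543 = 25380473176 → 509703345099/25380473176
APPEND 16: p_10 = 16·509703345099 + 46216772396 = 8201470293980, q_10 = 16·25380473176 + 2301345603 = 408388916419 → 8201470293980/408388916419
APPEND 38: p_11 = 38·8201470293980 + 509703345099 = 312165574516339, q_11 = 38·408388916419 + 25380473176 = 15544159297098 → 312165574516339/15544159297098
APPEND 35: p_12 = 35·312165574516339 + 8201470293980 = 10933996578365845, q_12 = 35·15544159297098 + 408388916419 = 544453964314849 → 10933996578365845/544453964314849
APPEND 33: p_13 = 33·10933996578365845 + 312165574516339 = 361134052660589224, q_13 = 33·544453964314849 + 15544159297098 = 17982524981687115 → 361134052660589224/17982524981687115
APPEND 35: p_14 = 35·361134052660589224 + 10933996578365845 = 12650625839698988685, q_14 = 35·17982524981687115 + 544453964314849 = 629932828323363874 → 12650625839698988685/629932828323363874
APPEND 32: p_15 = 32·12650625839698988685 + 361134052660589224 = 405181160923028227144, q_15 = 32·629932828323363874 + 17982524981687115 = 20175833031329331083 → 405181160923028227144/20175833031329331083
APPEND 44: p_16 = 44·405181160923028227144 + 12650625839698988685 = 17840621706452940983021, q_16 = 44·20175833031329331083 + 629932828323363874 = 888366586206813931526 → 17840621706452940983021/888366586206813931526
APPEND 32: p_17 = 32·17840621706452940983021 + 405181160923028227144 = 571305075767417139683816, q_17 = 32·888366586206813931526 + 20175833031329331083 = 28447906591649375139915 → 571305075767417139683816/28447906591649375139915
APPEND 7: p_18 = 7·571305075767417139683816 + 17840621706452940983021 = 4016976152078372918769733, q_18 = 7·28447906591649375139915 + 888366586206813931526 = 200023712727752439910931 → 4016976152078372918769733/200023712727752439910931
APPEND 42: p_19 = 42·4016976152078372918769733 + 571305075767417139683816 = 169284303463059079728012602, q_19 = 42·200023712727752439910931 + 28447906591649375139915 = 8429443841157251851399017 → 169284303463059079728012602/8429443841157251851399017

241/12
1948/97
8033/400
170641/8497
6321750/314789
509703345099/25380473176
10933996578365845/544453964314849
12650625839698988685/629932828323363874
405181160923028227144/20175833031329331083
17840621706452940983021/888366586206813931526
169284303463059079728012602/8429443841157251851399017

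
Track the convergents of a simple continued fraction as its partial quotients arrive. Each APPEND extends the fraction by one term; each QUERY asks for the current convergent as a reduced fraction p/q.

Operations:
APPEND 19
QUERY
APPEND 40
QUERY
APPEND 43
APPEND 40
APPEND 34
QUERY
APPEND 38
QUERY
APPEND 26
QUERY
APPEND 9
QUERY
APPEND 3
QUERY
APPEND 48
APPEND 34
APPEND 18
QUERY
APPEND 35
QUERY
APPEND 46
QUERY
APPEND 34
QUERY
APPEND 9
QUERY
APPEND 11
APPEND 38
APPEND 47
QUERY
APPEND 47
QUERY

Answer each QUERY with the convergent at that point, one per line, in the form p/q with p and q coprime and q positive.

19/1
761/40
44587736/2343641
1695644409/89127238
44131342370/2319651829
398877725739/20965993699
1240764519587/65217632926
36775101031558461/1932989702744779
1289168266407706832/67761852834421189
59338515355786072733/3118978220086119473
2018798690363134179754/106113021335762483271
18228526728623993690519/958136170241948468912
362782483920486092457206774/19068739067574360189047325
17058491211312373597943876491/896636227526137064268062701

APPEND 19: p_0 = 19·1 + 0 = 19, q_0 = 19·0 + 1 = 1 → 19/1
APPEND 40: p_1 = 40·19 + 1 = 761, q_1 = 40·1 + 0 = 40 → 761/40
APPEND 43: p_2 = 43·761 + 19 = 32742, q_2 = 43·40 + 1 = 1721 → 32742/1721
APPEND 40: p_3 = 40·32742 + 761 = 1310441, q_3 = 40·1721 + 40 = 68880 → 1310441/68880
APPEND 34: p_4 = 34·1310441 + 32742 = 44587736, q_4 = 34·68880 + 1721 = 2343641 → 44587736/2343641
APPEND 38: p_5 = 38·44587736 + 1310441 = 1695644409, q_5 = 38·2343641 + 68880 = 89127238 → 1695644409/89127238
APPEND 26: p_6 = 26·1695644409 + 44587736 = 44131342370, q_6 = 26·89127238 + 2343641 = 2319651829 → 44131342370/2319651829
APPEND 9: p_7 = 9·44131342370 + 1695644409 = 398877725739, q_7 = 9·2319651829 + 89127238 = 20965993699 → 398877725739/20965993699
APPEND 3: p_8 = 3·398877725739 + 44131342370 = 1240764519587, q_8 = 3·20965993699 + 2319651829 = 65217632926 → 1240764519587/65217632926
APPEND 48: p_9 = 48·1240764519587 + 398877725739 = 59955574665915, q_9 = 48·65217632926 + 20965993699 = 3151412374147 → 59955574665915/3151412374147
APPEND 34: p_10 = 34·59955574665915 + 1240764519587 = 2039730303160697, q_10 = 34·3151412374147 + 65217632926 = 107213238353924 → 2039730303160697/107213238353924
APPEND 18: p_11 = 18·2039730303160697 + 59955574665915 = 36775101031558461, q_11 = 18·107213238353924 + 3151412374147 = 1932989702744779 → 36775101031558461/1932989702744779
APPEND 35: p_12 = 35·36775101031558461 + 2039730303160697 = 1289168266407706832, q_12 = 35·1932989702744779 + 107213238353924 = 67761852834421189 → 1289168266407706832/67761852834421189
APPEND 46: p_13 = 46·1289168266407706832 + 36775101031558461 = 59338515355786072733, q_13 = 46·67761852834421189 + 1932989702744779 = 3118978220086119473 → 59338515355786072733/3118978220086119473
APPEND 34: p_14 = 34·59338515355786072733 + 1289168266407706832 = 2018798690363134179754, q_14 = 34·3118978220086119473 + 67761852834421189 = 106113021335762483271 → 2018798690363134179754/106113021335762483271
APPEND 9: p_15 = 9·2018798690363134179754 + 59338515355786072733 = 18228526728623993690519, q_15 = 9·106113021335762483271 + 3118978220086119473 = 958136170241948468912 → 18228526728623993690519/958136170241948468912
APPEND 11: p_16 = 11·18228526728623993690519 + 2018798690363134179754 = 202532592705227064775463, q_16 = 11·958136170241948468912 + 106113021335762483271 = 10645610893997195641303 → 202532592705227064775463/10645610893997195641303
APPEND 38: p_17 = 38·202532592705227064775463 + 18228526728623993690519 = 7714467049527252455158113, q_17 = 38·10645610893997195641303 + 958136170241948468912 = 405491350142135382838426 → 7714467049527252455158113/405491350142135382838426
APPEND 47: p_18 = 47·7714467049527252455158113 + 202532592705227064775463 = 362782483920486092457206774, q_18 = 47·405491350142135382838426 + 10645610893997195641303 = 19068739067574360189047325 → 362782483920486092457206774/19068739067574360189047325
APPEND 47: p_19 = 47·362782483920486092457206774 + 7714467049527252455158113 = 17058491211312373597943876491, q_19 = 47·19068739067574360189047325 + 405491350142135382838426 = 896636227526137064268062701 → 17058491211312373597943876491/896636227526137064268062701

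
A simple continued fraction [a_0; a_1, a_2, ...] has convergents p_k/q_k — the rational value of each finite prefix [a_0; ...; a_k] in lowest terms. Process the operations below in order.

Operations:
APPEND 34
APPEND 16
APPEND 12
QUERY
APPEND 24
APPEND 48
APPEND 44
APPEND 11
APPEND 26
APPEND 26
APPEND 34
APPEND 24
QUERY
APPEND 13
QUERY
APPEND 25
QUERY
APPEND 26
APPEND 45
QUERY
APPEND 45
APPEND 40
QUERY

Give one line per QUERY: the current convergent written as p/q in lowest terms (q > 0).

6574/193
2050751024761847/60206105086265
26745106811663420/785184886806717
670678421316347347/19689828275254190
786567961167967597237/23092122230228958755
1417307473425951110401517/41609420965444091344035

APPEND 34: p_0 = 34·1 + 0 = 34, q_0 = 34·0 + 1 = 1 → 34/1
APPEND 16: p_1 = 16·34 + 1 = 545, q_1 = 16·1 + 0 = 16 → 545/16
APPEND 12: p_2 = 12·545 + 34 = 6574, q_2 = 12·16 + 1 = 193 → 6574/193
APPEND 24: p_3 = 24·6574 + 545 = 158321, q_3 = 24·193 + 16 = 4648 → 158321/4648
APPEND 48: p_4 = 48·158321 + 6574 = 7605982, q_4 = 48·4648 + 193 = 223297 → 7605982/223297
APPEND 44: p_5 = 44·7605982 + 158321 = 334821529, q_5 = 44·223297 + 4648 = 9829716 → 334821529/9829716
APPEND 11: p_6 = 11·334821529 + 7605982 = 3690642801, q_6 = 11·9829716 + 223297 = 108350173 → 3690642801/108350173
APPEND 26: p_7 = 26·3690642801 + 334821529 = 96291534355, q_7 = 26·108350173 + 9829716 = 2826934214 → 96291534355/2826934214
APPEND 26: p_8 = 26·96291534355 + 3690642801 = 2507270536031, q_8 = 26·2826934214 + 108350173 = 73608639737 → 2507270536031/73608639737
APPEND 34: p_9 = 34·2507270536031 + 96291534355 = 85343489759409, q_9 = 34·73608639737 + 2826934214 = 2505520685272 → 85343489759409/2505520685272
APPEND 24: p_10 = 24·85343489759409 + 2507270536031 = 2050751024761847, q_10 = 24·2505520685272 + 73608639737 = 60206105086265 → 2050751024761847/60206105086265
APPEND 13: p_11 = 13·2050751024761847 + 85343489759409 = 26745106811663420, q_11 = 13·60206105086265 + 2505520685272 = 785184886806717 → 26745106811663420/785184886806717
APPEND 25: p_12 = 25·26745106811663420 + 2050751024761847 = 670678421316347347, q_12 = 25·785184886806717 + 60206105086265 = 19689828275254190 → 670678421316347347/19689828275254190
APPEND 26: p_13 = 26·670678421316347347 + 26745106811663420 = 17464384061036694442, q_13 = 26·19689828275254190 + 785184886806717 = 512720720043415657 → 17464384061036694442/512720720043415657
APPEND 45: p_14 = 45·17464384061036694442 + 670678421316347347 = 786567961167967597237, q_14 = 45·512720720043415657 + 19689828275254190 = 23092122230228958755 → 786567961167967597237/23092122230228958755
APPEND 45: p_15 = 45·786567961167967597237 + 17464384061036694442 = 35413022636619578570107, q_15 = 45·23092122230228958755 + 512720720043415657 = 1039658221080346559632 → 35413022636619578570107/1039658221080346559632
APPEND 40: p_16 = 40·35413022636619578570107 + 786567961167967597237 = 1417307473425951110401517, q_16 = 40·1039658221080346559632 + 23092122230228958755 = 41609420965444091344035 → 1417307473425951110401517/41609420965444091344035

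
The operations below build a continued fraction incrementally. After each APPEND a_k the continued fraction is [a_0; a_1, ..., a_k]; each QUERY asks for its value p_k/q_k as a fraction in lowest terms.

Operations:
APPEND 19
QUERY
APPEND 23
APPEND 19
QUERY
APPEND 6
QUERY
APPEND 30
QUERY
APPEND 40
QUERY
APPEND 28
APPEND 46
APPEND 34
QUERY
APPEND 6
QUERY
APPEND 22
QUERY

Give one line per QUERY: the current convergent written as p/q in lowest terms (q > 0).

APPEND 19: p_0 = 19·1 + 0 = 19, q_0 = 19·0 + 1 = 1 → 19/1
APPEND 23: p_1 = 23·19 + 1 = 438, q_1 = 23·1 + 0 = 23 → 438/23
APPEND 19: p_2 = 19·438 + 19 = 8341, q_2 = 19·23 + 1 = 438 → 8341/438
APPEND 6: p_3 = 6·8341 + 438 = 50484, q_3 = 6·438 + 23 = 2651 → 50484/2651
APPEND 30: p_4 = 30·50484 + 8341 = 1522861, q_4 = 30·2651 + 438 = 79968 → 1522861/79968
APPEND 40: p_5 = 40·1522861 + 50484 = 60964924, q_5 = 40·79968 + 2651 = 3201371 → 60964924/3201371
APPEND 28: p_6 = 28·60964924 + 1522861 = 1708540733, q_6 = 28·3201371 + 79968 = 89718356 → 1708540733/89718356
APPEND 46: p_7 = 46·1708540733 + 60964924 = 78653838642, q_7 = 46·89718356 + 3201371 = 4130245747 → 78653838642/4130245747
APPEND 34: p_8 = 34·78653838642 + 1708540733 = 2675939054561, q_8 = 34·4130245747 + 89718356 = 140518073754 → 2675939054561/140518073754
APPEND 6: p_9 = 6·2675939054561 + 78653838642 = 16134288166008, q_9 = 6·140518073754 + 4130245747 = 847238688271 → 16134288166008/847238688271
APPEND 22: p_10 = 22·16134288166008 + 2675939054561 = 357630278706737, q_10 = 22·847238688271 + 140518073754 = 18779769215716 → 357630278706737/18779769215716

19/1
8341/438
50484/2651
1522861/79968
60964924/3201371
2675939054561/140518073754
16134288166008/847238688271
357630278706737/18779769215716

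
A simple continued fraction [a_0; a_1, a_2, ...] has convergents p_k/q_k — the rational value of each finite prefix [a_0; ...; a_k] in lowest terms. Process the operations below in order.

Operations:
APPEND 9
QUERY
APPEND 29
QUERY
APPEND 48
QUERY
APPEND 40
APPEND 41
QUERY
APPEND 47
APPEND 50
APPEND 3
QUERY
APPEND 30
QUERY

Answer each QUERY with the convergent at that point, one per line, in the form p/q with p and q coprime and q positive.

APPEND 9: p_0 = 9·1 + 0 = 9, q_0 = 9·0 + 1 = 1 → 9/1
APPEND 29: p_1 = 29·9 + 1 = 262, q_1 = 29·1 + 0 = 29 → 262/29
APPEND 48: p_2 = 48·262 + 9 = 12585, q_2 = 48·29 + 1 = 1393 → 12585/1393
APPEND 40: p_3 = 40·12585 + 262 = 503662, q_3 = 40·1393 + 29 = 55749 → 503662/55749
APPEND 41: p_4 = 41·503662 + 12585 = 20662727, q_4 = 41·55749 + 1393 = 2287102 → 20662727/2287102
APPEND 47: p_5 = 47·20662727 + 503662 = 971651831, q_5 = 47·2287102 + 55749 = 107549543 → 971651831/107549543
APPEND 50: p_6 = 50·971651831 + 20662727 = 48603254277, q_6 = 50·107549543 + 2287102 = 5379764252 → 48603254277/5379764252
APPEND 3: p_7 = 3·48603254277 + 971651831 = 146781414662, q_7 = 3·5379764252 + 107549543 = 16246842299 → 146781414662/16246842299
APPEND 30: p_8 = 30·146781414662 + 48603254277 = 4452045694137, q_8 = 30·16246842299 + 5379764252 = 492785033222 → 4452045694137/492785033222

9/1
262/29
12585/1393
20662727/2287102
146781414662/16246842299
4452045694137/492785033222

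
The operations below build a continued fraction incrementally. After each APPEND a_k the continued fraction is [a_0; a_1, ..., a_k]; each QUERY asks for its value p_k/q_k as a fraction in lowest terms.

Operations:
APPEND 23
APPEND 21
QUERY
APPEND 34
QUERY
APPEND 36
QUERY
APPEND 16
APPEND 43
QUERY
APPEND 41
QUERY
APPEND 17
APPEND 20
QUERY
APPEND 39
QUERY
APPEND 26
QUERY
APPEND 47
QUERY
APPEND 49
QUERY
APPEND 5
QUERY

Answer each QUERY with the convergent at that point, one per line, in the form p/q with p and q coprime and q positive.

APPEND 23: p_0 = 23·1 + 0 = 23, q_0 = 23·0 + 1 = 1 → 23/1
APPEND 21: p_1 = 21·23 + 1 = 484, q_1 = 21·1 + 0 = 21 → 484/21
APPEND 34: p_2 = 34·484 + 23 = 16479, q_2 = 34·21 + 1 = 715 → 16479/715
APPEND 36: p_3 = 36·16479 + 484 = 593728, q_3 = 36·715 + 21 = 25761 → 593728/25761
APPEND 16: p_4 = 16·593728 + 16479 = 9516127, q_4 = 16·25761 + 715 = 412891 → 9516127/412891
APPEND 43: p_5 = 43·9516127 + 593728 = 409787189, q_5 = 43·412891 + 25761 = 17780074 → 409787189/17780074
APPEND 41: p_6 = 41·409787189 + 9516127 = 16810790876, q_6 = 41·17780074 + 412891 = 729395925 → 16810790876/729395925
APPEND 17: p_7 = 17·16810790876 + 409787189 = 286193232081, q_7 = 17·729395925 + 17780074 = 12417510799 → 286193232081/12417510799
APPEND 20: p_8 = 20·286193232081 + 16810790876 = 5740675432496, q_8 = 20·12417510799 + 729395925 = 249079611905 → 5740675432496/249079611905
APPEND 39: p_9 = 39·5740675432496 + 286193232081 = 224172535099425, q_9 = 39·249079611905 + 12417510799 = 9726522375094 → 224172535099425/9726522375094
APPEND 26: p_10 = 26·224172535099425 + 5740675432496 = 5834226588017546, q_10 = 26·9726522375094 + 249079611905 = 253138661364349 → 5834226588017546/253138661364349
APPEND 47: p_11 = 47·5834226588017546 + 224172535099425 = 274432822171924087, q_11 = 47·253138661364349 + 9726522375094 = 11907243606499497 → 274432822171924087/11907243606499497
APPEND 49: p_12 = 49·274432822171924087 + 5834226588017546 = 13453042513012297809, q_12 = 49·11907243606499497 + 253138661364349 = 583708075379839702 → 13453042513012297809/583708075379839702
APPEND 5: p_13 = 5·13453042513012297809 + 274432822171924087 = 67539645387233413132, q_13 = 5·583708075379839702 + 11907243606499497 = 2930447620505698007 → 67539645387233413132/2930447620505698007

484/21
16479/715
593728/25761
409787189/17780074
16810790876/729395925
5740675432496/249079611905
224172535099425/9726522375094
5834226588017546/253138661364349
274432822171924087/11907243606499497
13453042513012297809/583708075379839702
67539645387233413132/2930447620505698007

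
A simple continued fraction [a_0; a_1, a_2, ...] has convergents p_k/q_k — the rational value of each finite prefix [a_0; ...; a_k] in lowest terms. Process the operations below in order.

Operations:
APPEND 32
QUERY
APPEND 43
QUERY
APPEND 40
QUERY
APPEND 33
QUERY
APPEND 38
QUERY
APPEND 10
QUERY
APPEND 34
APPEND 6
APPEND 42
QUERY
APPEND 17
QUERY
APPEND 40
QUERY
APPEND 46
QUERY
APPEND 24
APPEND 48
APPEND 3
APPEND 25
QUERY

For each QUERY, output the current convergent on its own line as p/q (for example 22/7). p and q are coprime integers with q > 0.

APPEND 32: p_0 = 32·1 + 0 = 32, q_0 = 32·0 + 1 = 1 → 32/1
APPEND 43: p_1 = 43·32 + 1 = 1377, q_1 = 43·1 + 0 = 43 → 1377/43
APPEND 40: p_2 = 40·1377 + 32 = 55112, q_2 = 40·43 + 1 = 1721 → 55112/1721
APPEND 33: p_3 = 33·55112 + 1377 = 1820073, q_3 = 33·1721 + 43 = 56836 → 1820073/56836
APPEND 38: p_4 = 38·1820073 + 55112 = 69217886, q_4 = 38·56836 + 1721 = 2161489 → 69217886/2161489
APPEND 10: p_5 = 10·69217886 + 1820073 = 693998933, q_5 = 10·2161489 + 56836 = 21671726 → 693998933/21671726
APPEND 34: p_6 = 34·693998933 + 69217886 = 23665181608, q_6 = 34·21671726 + 2161489 = 739000173 → 23665181608/739000173
APPEND 6: p_7 = 6·23665181608 + 693998933 = 142685088581, q_7 = 6·739000173 + 21671726 = 4455672764 → 142685088581/4455672764
APPEND 42: p_8 = 42·142685088581 + 23665181608 = 6016438902010, q_8 = 42·4455672764 + 739000173 = 187877256261 → 6016438902010/187877256261
APPEND 17: p_9 = 17·6016438902010 + 142685088581 = 102422146422751, q_9 = 17·187877256261 + 4455672764 = 3198369029201 → 102422146422751/3198369029201
APPEND 40: p_10 = 40·102422146422751 + 6016438902010 = 4102902295812050, q_10 = 40·3198369029201 + 187877256261 = 128122638424301 → 4102902295812050/128122638424301
APPEND 46: p_11 = 46·4102902295812050 + 102422146422751 = 188835927753777051, q_11 = 46·128122638424301 + 3198369029201 = 5896839736547047 → 188835927753777051/5896839736547047
APPEND 24: p_12 = 24·188835927753777051 + 4102902295812050 = 4536165168386461274, q_12 = 24·5896839736547047 + 128122638424301 = 141652276315553429 → 4536165168386461274/141652276315553429
APPEND 48: p_13 = 48·4536165168386461274 + 188835927753777051 = 217924764010303918203, q_13 = 48·141652276315553429 + 5896839736547047 = 6805206102883111639 → 217924764010303918203/6805206102883111639
APPEND 3: p_14 = 3·217924764010303918203 + 4536165168386461274 = 658310457199298215883, q_14 = 3·6805206102883111639 + 141652276315553429 = 20557270584964888346 → 658310457199298215883/20557270584964888346
APPEND 25: p_15 = 25·658310457199298215883 + 217924764010303918203 = 16675686193992759315278, q_15 = 25·20557270584964888346 + 6805206102883111639 = 520736970727005320289 → 16675686193992759315278/520736970727005320289

32/1
1377/43
55112/1721
1820073/56836
69217886/2161489
693998933/21671726
6016438902010/187877256261
102422146422751/3198369029201
4102902295812050/128122638424301
188835927753777051/5896839736547047
16675686193992759315278/520736970727005320289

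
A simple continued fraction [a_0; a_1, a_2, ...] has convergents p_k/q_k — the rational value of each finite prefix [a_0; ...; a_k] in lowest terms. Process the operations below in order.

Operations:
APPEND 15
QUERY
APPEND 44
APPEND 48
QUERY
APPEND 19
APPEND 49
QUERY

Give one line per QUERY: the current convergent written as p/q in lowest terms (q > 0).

APPEND 15: p_0 = 15·1 + 0 = 15, q_0 = 15·0 + 1 = 1 → 15/1
APPEND 44: p_1 = 44·15 + 1 = 661, q_1 = 44·1 + 0 = 44 → 661/44
APPEND 48: p_2 = 48·661 + 15 = 31743, q_2 = 48·44 + 1 = 2113 → 31743/2113
APPEND 19: p_3 = 19·31743 + 661 = 603778, q_3 = 19·2113 + 44 = 40191 → 603778/40191
APPEND 49: p_4 = 49·603778 + 31743 = 29616865, q_4 = 49·40191 + 2113 = 1971472 → 29616865/1971472

15/1
31743/2113
29616865/1971472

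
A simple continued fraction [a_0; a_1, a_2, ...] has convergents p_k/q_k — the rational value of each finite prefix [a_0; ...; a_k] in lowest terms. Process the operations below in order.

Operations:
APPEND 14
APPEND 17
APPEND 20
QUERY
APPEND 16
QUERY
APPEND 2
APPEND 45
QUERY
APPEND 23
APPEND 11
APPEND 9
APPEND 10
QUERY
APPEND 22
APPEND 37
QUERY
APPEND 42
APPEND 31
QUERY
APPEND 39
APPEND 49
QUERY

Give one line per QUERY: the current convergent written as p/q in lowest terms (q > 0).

4794/341
76943/5473
7217543/513388
168646749272/11995940629
138064304123799/9820593651539
180013322472731998/12804451542253647
344469791524323638297/24502335120288376396

APPEND 14: p_0 = 14·1 + 0 = 14, q_0 = 14·0 + 1 = 1 → 14/1
APPEND 17: p_1 = 17·14 + 1 = 239, q_1 = 17·1 + 0 = 17 → 239/17
APPEND 20: p_2 = 20·239 + 14 = 4794, q_2 = 20·17 + 1 = 341 → 4794/341
APPEND 16: p_3 = 16·4794 + 239 = 76943, q_3 = 16·341 + 17 = 5473 → 76943/5473
APPEND 2: p_4 = 2·76943 + 4794 = 158680, q_4 = 2·5473 + 341 = 11287 → 158680/11287
APPEND 45: p_5 = 45·158680 + 76943 = 7217543, q_5 = 45·11287 + 5473 = 513388 → 7217543/513388
APPEND 23: p_6 = 23·7217543 + 158680 = 166162169, q_6 = 23·513388 + 11287 = 11819211 → 166162169/11819211
APPEND 11: p_7 = 11·166162169 + 7217543 = 1835001402, q_7 = 11·11819211 + 513388 = 130524709 → 1835001402/130524709
APPEND 9: p_8 = 9·1835001402 + 166162169 = 16681174787, q_8 = 9·130524709 + 11819211 = 1186541592 → 16681174787/1186541592
APPEND 10: p_9 = 10·16681174787 + 1835001402 = 168646749272, q_9 = 10·1186541592 + 130524709 = 11995940629 → 168646749272/11995940629
APPEND 22: p_10 = 22·168646749272 + 16681174787 = 3726909658771, q_10 = 22·11995940629 + 1186541592 = 265097235430 → 3726909658771/265097235430
APPEND 37: p_11 = 37·3726909658771 + 168646749272 = 138064304123799, q_11 = 37·265097235430 + 11995940629 = 9820593651539 → 138064304123799/9820593651539
APPEND 42: p_12 = 42·138064304123799 + 3726909658771 = 5802427682858329, q_12 = 42·9820593651539 + 265097235430 = 412730030600068 → 5802427682858329/412730030600068
APPEND 31: p_13 = 31·5802427682858329 + 138064304123799 = 180013322472731998, q_13 = 31·412730030600068 + 9820593651539 = 12804451542253647 → 180013322472731998/12804451542253647
APPEND 39: p_14 = 39·180013322472731998 + 5802427682858329 = 7026322004119406251, q_14 = 39·12804451542253647 + 412730030600068 = 499786340178492301 → 7026322004119406251/499786340178492301
APPEND 49: p_15 = 49·7026322004119406251 + 180013322472731998 = 344469791524323638297, q_15 = 49·499786340178492301 + 12804451542253647 = 24502335120288376396 → 344469791524323638297/24502335120288376396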